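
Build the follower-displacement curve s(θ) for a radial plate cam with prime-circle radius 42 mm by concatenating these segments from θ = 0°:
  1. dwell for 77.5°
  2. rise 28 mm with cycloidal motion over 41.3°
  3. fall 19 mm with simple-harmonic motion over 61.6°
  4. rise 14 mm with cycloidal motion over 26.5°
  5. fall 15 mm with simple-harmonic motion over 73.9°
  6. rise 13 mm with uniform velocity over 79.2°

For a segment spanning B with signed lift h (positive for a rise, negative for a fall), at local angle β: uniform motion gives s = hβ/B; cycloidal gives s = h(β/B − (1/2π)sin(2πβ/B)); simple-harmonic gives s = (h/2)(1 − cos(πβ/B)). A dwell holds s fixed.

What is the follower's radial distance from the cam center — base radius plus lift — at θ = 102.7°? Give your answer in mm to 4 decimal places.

seg 1 [0°–77.5°] dwell: s stays 0.0000
seg 2 [77.5°–118.8°] cycloidal, h=28: θ=102.7° here. β=25.2, B=41.3. 28·(0.6102 − sin(2π·0.6102)/(2π)) = 19.9290 → s = 19.9290
radial distance = base radius + s = 42 + 19.9290 = 61.9290

61.9290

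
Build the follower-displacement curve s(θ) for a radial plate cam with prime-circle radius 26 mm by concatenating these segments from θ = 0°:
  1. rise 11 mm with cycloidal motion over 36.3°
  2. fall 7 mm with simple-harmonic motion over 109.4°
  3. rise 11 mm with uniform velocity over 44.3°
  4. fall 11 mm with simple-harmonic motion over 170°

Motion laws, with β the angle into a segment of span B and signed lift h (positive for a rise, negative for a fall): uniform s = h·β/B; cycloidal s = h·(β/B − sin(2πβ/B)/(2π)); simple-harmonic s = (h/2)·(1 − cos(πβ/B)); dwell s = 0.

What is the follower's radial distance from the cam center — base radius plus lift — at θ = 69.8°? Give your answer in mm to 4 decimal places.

seg 1 [0°–36.3°] cycloidal, h=11: full span → s += 11 → s = 11.0000
seg 2 [36.3°–145.7°] simple-harmonic, h=-7: θ=69.8° here. β=33.5, B=109.4. -7/2·(1 − cos(π·0.3062)) = -1.4984 → s = 9.5016
radial distance = base radius + s = 26 + 9.5016 = 35.5016

35.5016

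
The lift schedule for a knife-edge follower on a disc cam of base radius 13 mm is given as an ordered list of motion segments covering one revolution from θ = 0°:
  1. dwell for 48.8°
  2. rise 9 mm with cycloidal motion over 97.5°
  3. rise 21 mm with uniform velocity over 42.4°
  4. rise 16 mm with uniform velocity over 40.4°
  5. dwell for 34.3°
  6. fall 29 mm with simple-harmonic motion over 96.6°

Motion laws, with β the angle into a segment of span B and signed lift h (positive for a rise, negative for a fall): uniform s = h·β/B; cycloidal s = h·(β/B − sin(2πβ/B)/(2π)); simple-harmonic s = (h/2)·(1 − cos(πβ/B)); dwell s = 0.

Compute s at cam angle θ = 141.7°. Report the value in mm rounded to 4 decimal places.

seg 1 [0°–48.8°] dwell: s stays 0.0000
seg 2 [48.8°–146.3°] cycloidal, h=9: θ=141.7° here. β=92.9, B=97.5. 9·(0.9528 − sin(2π·0.9528)/(2π)) = 8.9938 → s = 8.9938

8.9938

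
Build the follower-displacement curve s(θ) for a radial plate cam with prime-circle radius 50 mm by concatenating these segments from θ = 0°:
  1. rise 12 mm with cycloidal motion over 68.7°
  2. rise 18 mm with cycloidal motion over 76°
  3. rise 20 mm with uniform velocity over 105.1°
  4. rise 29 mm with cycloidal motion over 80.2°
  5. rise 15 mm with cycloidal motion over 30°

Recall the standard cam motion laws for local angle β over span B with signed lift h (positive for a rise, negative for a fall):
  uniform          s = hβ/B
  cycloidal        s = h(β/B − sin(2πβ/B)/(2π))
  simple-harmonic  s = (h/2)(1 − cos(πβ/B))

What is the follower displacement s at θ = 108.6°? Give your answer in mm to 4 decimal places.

seg 1 [0°–68.7°] cycloidal, h=12: full span → s += 12 → s = 12.0000
seg 2 [68.7°–144.7°] cycloidal, h=18: θ=108.6° here. β=39.9, B=76. 18·(0.5250 − sin(2π·0.5250)/(2π)) = 9.8982 → s = 21.8982

21.8982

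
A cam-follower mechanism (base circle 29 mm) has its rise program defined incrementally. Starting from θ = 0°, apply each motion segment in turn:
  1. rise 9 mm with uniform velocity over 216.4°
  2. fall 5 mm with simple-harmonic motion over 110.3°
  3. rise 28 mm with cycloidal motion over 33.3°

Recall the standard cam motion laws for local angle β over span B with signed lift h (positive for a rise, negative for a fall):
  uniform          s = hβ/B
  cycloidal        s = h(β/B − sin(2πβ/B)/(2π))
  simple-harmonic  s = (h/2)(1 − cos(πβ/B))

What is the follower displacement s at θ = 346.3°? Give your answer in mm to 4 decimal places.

seg 1 [0°–216.4°] uniform, h=9: full span → s += 9 → s = 9.0000
seg 2 [216.4°–326.7°] simple-harmonic, h=-5: full span → s += -5 → s = 4.0000
seg 3 [326.7°–360°] cycloidal, h=28: θ=346.3° here. β=19.6, B=33.3. 28·(0.5886 − sin(2π·0.5886)/(2π)) = 18.8348 → s = 22.8348

22.8348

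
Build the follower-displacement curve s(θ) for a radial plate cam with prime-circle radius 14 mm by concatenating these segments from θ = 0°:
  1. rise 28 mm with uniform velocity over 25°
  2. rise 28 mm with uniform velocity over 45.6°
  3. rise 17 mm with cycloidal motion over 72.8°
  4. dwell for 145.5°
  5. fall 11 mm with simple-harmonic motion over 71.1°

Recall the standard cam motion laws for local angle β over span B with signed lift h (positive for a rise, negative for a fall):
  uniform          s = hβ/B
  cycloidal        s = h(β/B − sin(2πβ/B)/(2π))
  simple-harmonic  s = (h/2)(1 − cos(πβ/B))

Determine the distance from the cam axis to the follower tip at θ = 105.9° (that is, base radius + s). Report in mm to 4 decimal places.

seg 1 [0°–25°] uniform, h=28: full span → s += 28 → s = 28.0000
seg 2 [25°–70.6°] uniform, h=28: full span → s += 28 → s = 56.0000
seg 3 [70.6°–143.4°] cycloidal, h=17: θ=105.9° here. β=35.3, B=72.8. 17·(0.4849 − sin(2π·0.4849)/(2π)) = 7.9866 → s = 63.9866
radial distance = base radius + s = 14 + 63.9866 = 77.9866

77.9866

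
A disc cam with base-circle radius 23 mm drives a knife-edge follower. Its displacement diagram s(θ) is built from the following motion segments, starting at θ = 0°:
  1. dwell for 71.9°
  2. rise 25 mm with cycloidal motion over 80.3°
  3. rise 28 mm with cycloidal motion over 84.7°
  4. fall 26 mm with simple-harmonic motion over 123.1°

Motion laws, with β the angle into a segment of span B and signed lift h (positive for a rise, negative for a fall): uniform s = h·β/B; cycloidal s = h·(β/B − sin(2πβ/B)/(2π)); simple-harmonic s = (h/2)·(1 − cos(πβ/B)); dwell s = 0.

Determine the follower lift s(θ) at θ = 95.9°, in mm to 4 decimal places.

seg 1 [0°–71.9°] dwell: s stays 0.0000
seg 2 [71.9°–152.2°] cycloidal, h=25: θ=95.9° here. β=24, B=80.3. 25·(0.2989 − sin(2π·0.2989)/(2π)) = 3.6793 → s = 3.6793

3.6793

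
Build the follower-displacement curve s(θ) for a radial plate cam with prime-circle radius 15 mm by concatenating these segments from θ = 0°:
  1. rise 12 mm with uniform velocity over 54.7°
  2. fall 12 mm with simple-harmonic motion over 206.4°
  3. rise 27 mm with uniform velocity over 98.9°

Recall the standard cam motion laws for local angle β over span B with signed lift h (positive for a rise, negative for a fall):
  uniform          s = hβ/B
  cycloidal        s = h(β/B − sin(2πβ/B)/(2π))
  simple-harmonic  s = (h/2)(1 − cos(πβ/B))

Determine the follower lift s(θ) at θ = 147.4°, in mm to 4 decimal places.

seg 1 [0°–54.7°] uniform, h=12: full span → s += 12 → s = 12.0000
seg 2 [54.7°–261.1°] simple-harmonic, h=-12: θ=147.4° here. β=92.7, B=206.4. -12/2·(1 − cos(π·0.4491)) = -5.0452 → s = 6.9548

6.9548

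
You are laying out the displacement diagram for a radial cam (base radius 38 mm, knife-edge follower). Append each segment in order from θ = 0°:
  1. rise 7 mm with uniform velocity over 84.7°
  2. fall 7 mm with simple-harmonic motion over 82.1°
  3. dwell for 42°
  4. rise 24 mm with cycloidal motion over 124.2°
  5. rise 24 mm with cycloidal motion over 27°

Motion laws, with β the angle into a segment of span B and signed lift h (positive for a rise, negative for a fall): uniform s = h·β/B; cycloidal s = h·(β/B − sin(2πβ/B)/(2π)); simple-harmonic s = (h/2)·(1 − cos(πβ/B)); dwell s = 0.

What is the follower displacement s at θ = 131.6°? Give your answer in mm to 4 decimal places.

seg 1 [0°–84.7°] uniform, h=7: full span → s += 7 → s = 7.0000
seg 2 [84.7°–166.8°] simple-harmonic, h=-7: θ=131.6° here. β=46.9, B=82.1. -7/2·(1 − cos(π·0.5713)) = -4.2770 → s = 2.7230

2.7230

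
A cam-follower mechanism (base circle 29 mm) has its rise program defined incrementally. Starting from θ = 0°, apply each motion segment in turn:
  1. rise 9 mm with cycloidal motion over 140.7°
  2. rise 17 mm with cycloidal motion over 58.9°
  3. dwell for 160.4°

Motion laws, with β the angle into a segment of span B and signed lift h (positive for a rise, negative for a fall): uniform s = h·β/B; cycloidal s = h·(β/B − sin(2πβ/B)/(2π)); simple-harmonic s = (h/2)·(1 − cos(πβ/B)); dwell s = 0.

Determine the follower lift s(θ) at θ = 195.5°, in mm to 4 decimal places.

seg 1 [0°–140.7°] cycloidal, h=9: full span → s += 9 → s = 9.0000
seg 2 [140.7°–199.6°] cycloidal, h=17: θ=195.5° here. β=54.8, B=58.9. 17·(0.9304 − sin(2π·0.9304)/(2π)) = 16.9626 → s = 25.9626

25.9626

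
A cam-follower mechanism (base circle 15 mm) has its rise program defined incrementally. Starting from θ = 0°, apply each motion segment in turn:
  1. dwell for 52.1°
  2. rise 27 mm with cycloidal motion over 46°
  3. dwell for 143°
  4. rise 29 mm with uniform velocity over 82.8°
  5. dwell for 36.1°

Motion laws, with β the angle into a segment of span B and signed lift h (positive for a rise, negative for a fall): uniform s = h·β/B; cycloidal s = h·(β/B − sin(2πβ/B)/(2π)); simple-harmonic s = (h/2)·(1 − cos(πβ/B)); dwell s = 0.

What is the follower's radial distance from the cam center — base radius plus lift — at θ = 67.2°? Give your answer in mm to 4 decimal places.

seg 1 [0°–52.1°] dwell: s stays 0.0000
seg 2 [52.1°–98.1°] cycloidal, h=27: θ=67.2° here. β=15.1, B=46. 27·(0.3283 − sin(2π·0.3283)/(2π)) = 5.0750 → s = 5.0750
radial distance = base radius + s = 15 + 5.0750 = 20.0750

20.0750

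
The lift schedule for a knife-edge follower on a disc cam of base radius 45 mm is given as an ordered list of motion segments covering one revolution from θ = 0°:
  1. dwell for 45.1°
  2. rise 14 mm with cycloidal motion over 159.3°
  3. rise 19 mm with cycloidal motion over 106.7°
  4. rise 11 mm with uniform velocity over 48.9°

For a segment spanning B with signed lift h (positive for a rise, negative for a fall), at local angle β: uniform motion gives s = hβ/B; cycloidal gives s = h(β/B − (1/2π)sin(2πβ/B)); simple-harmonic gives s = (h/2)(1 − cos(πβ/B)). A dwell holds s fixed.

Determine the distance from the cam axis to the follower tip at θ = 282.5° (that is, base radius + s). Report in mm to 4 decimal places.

seg 1 [0°–45.1°] dwell: s stays 0.0000
seg 2 [45.1°–204.4°] cycloidal, h=14: full span → s += 14 → s = 14.0000
seg 3 [204.4°–311.1°] cycloidal, h=19: θ=282.5° here. β=78.1, B=106.7. 19·(0.7320 − sin(2π·0.7320)/(2π)) = 16.9118 → s = 30.9118
radial distance = base radius + s = 45 + 30.9118 = 75.9118

75.9118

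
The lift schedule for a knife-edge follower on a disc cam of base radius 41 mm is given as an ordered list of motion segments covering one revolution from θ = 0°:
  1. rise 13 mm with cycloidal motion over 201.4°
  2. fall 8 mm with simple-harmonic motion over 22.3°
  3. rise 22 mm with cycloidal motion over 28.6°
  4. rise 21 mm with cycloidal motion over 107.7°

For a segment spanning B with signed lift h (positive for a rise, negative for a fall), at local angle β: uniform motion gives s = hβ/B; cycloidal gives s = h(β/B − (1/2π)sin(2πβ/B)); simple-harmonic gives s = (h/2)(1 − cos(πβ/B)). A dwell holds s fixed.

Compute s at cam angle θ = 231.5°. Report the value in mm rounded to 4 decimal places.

seg 1 [0°–201.4°] cycloidal, h=13: full span → s += 13 → s = 13.0000
seg 2 [201.4°–223.7°] simple-harmonic, h=-8: full span → s += -8 → s = 5.0000
seg 3 [223.7°–252.3°] cycloidal, h=22: θ=231.5° here. β=7.8, B=28.6. 22·(0.2727 − sin(2π·0.2727)/(2π)) = 2.5342 → s = 7.5342

7.5342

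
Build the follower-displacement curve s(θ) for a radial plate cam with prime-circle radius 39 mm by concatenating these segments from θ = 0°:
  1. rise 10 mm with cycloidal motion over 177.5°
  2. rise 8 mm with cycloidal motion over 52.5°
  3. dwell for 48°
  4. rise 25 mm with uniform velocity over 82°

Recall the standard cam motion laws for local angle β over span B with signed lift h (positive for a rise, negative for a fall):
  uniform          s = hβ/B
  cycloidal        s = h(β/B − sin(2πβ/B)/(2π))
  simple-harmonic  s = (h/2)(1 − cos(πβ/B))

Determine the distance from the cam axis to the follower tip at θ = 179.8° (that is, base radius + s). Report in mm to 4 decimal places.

seg 1 [0°–177.5°] cycloidal, h=10: full span → s += 10 → s = 10.0000
seg 2 [177.5°–230°] cycloidal, h=8: θ=179.8° here. β=2.3, B=52.5. 8·(0.0438 − sin(2π·0.0438)/(2π)) = 0.0044 → s = 10.0044
radial distance = base radius + s = 39 + 10.0044 = 49.0044

49.0044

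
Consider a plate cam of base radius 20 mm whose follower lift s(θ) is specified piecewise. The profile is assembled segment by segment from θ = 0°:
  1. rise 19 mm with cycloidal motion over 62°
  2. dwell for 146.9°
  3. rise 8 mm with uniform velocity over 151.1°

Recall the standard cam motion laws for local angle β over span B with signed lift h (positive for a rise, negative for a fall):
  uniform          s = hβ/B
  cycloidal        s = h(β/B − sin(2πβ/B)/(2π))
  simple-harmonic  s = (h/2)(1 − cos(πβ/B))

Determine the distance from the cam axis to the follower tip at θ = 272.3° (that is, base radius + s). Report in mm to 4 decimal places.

seg 1 [0°–62°] cycloidal, h=19: full span → s += 19 → s = 19.0000
seg 2 [62°–208.9°] dwell: s stays 19.0000
seg 3 [208.9°–360°] uniform, h=8: θ=272.3° here. β=63.4, B=151.1. 8·63.4/151.1 = 3.3567 → s = 22.3567
radial distance = base radius + s = 20 + 22.3567 = 42.3567

42.3567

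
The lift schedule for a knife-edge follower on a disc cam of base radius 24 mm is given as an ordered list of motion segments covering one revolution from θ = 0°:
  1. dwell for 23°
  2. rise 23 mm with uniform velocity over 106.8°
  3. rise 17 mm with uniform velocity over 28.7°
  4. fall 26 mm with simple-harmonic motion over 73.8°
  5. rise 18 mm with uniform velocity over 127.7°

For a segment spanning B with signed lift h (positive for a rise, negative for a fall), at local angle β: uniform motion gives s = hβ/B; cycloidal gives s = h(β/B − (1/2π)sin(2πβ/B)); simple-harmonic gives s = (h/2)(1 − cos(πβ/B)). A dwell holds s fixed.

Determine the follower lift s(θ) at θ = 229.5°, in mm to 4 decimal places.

seg 1 [0°–23°] dwell: s stays 0.0000
seg 2 [23°–129.8°] uniform, h=23: full span → s += 23 → s = 23.0000
seg 3 [129.8°–158.5°] uniform, h=17: full span → s += 17 → s = 40.0000
seg 4 [158.5°–232.3°] simple-harmonic, h=-26: θ=229.5° here. β=71, B=73.8. -26/2·(1 − cos(π·0.9621)) = -25.9078 → s = 14.0922

14.0922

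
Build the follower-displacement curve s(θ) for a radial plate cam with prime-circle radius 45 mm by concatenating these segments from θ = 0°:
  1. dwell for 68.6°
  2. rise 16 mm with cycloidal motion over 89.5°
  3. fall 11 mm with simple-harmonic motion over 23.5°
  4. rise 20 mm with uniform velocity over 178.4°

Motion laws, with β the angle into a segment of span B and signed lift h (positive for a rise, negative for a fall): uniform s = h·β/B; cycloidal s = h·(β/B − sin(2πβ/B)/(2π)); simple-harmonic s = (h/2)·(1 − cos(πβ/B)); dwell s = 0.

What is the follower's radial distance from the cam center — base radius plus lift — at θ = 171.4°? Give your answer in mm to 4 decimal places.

seg 1 [0°–68.6°] dwell: s stays 0.0000
seg 2 [68.6°–158.1°] cycloidal, h=16: full span → s += 16 → s = 16.0000
seg 3 [158.1°–181.6°] simple-harmonic, h=-11: θ=171.4° here. β=13.3, B=23.5. -11/2·(1 − cos(π·0.5660)) = -6.6315 → s = 9.3685
radial distance = base radius + s = 45 + 9.3685 = 54.3685

54.3685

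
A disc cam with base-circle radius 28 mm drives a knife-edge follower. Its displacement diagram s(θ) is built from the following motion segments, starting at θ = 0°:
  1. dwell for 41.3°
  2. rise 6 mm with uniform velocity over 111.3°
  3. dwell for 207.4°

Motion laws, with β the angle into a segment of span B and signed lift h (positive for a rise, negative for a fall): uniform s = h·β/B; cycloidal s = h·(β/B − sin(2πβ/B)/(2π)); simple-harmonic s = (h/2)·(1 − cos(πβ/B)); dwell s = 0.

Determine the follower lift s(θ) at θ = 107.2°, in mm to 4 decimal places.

seg 1 [0°–41.3°] dwell: s stays 0.0000
seg 2 [41.3°–152.6°] uniform, h=6: θ=107.2° here. β=65.9, B=111.3. 6·65.9/111.3 = 3.5526 → s = 3.5526

3.5526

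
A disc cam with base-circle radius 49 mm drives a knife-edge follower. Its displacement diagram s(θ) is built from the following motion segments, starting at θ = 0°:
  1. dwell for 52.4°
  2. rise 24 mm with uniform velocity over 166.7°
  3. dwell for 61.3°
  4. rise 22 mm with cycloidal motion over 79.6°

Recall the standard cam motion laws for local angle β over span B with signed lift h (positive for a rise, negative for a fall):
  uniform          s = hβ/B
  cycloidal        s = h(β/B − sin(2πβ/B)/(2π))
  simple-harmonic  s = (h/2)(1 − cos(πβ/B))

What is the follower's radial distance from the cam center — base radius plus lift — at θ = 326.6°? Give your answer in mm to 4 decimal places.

seg 1 [0°–52.4°] dwell: s stays 0.0000
seg 2 [52.4°–219.1°] uniform, h=24: full span → s += 24 → s = 24.0000
seg 3 [219.1°–280.4°] dwell: s stays 24.0000
seg 4 [280.4°–360°] cycloidal, h=22: θ=326.6° here. β=46.2, B=79.6. 22·(0.5804 − sin(2π·0.5804)/(2π)) = 14.4634 → s = 38.4634
radial distance = base radius + s = 49 + 38.4634 = 87.4634

87.4634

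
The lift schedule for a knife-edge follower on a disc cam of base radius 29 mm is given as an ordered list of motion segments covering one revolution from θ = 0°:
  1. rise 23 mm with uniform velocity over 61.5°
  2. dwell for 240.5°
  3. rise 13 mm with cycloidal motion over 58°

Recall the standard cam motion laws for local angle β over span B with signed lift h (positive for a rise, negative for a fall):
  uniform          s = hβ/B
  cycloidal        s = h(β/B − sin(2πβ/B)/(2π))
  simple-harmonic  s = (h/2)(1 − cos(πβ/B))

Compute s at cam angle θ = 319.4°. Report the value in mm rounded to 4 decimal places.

seg 1 [0°–61.5°] uniform, h=23: full span → s += 23 → s = 23.0000
seg 2 [61.5°–302°] dwell: s stays 23.0000
seg 3 [302°–360°] cycloidal, h=13: θ=319.4° here. β=17.4, B=58. 13·(0.3000 − sin(2π·0.3000)/(2π)) = 1.9323 → s = 24.9323

24.9323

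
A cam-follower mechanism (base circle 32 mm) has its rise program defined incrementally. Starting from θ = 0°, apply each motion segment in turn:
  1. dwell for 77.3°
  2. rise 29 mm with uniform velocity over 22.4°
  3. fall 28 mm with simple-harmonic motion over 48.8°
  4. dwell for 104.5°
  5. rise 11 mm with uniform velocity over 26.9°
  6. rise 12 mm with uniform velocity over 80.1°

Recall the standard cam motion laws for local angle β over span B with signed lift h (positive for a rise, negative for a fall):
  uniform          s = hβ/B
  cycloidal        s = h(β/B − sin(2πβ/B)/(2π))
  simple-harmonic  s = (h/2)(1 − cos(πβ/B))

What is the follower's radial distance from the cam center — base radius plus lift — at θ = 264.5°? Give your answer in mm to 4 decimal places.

seg 1 [0°–77.3°] dwell: s stays 0.0000
seg 2 [77.3°–99.7°] uniform, h=29: full span → s += 29 → s = 29.0000
seg 3 [99.7°–148.5°] simple-harmonic, h=-28: full span → s += -28 → s = 1.0000
seg 4 [148.5°–253°] dwell: s stays 1.0000
seg 5 [253°–279.9°] uniform, h=11: θ=264.5° here. β=11.5, B=26.9. 11·11.5/26.9 = 4.7026 → s = 5.7026
radial distance = base radius + s = 32 + 5.7026 = 37.7026

37.7026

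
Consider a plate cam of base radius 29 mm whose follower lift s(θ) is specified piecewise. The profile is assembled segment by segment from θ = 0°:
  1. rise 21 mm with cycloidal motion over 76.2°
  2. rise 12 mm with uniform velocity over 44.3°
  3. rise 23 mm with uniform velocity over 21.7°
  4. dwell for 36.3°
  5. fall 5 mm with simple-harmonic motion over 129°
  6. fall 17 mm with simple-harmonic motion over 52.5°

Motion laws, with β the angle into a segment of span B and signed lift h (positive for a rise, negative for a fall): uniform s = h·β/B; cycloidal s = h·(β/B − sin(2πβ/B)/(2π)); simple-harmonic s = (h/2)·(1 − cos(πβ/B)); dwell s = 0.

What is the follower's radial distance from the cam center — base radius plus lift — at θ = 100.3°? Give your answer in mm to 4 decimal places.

seg 1 [0°–76.2°] cycloidal, h=21: full span → s += 21 → s = 21.0000
seg 2 [76.2°–120.5°] uniform, h=12: θ=100.3° here. β=24.1, B=44.3. 12·24.1/44.3 = 6.5282 → s = 27.5282
radial distance = base radius + s = 29 + 27.5282 = 56.5282

56.5282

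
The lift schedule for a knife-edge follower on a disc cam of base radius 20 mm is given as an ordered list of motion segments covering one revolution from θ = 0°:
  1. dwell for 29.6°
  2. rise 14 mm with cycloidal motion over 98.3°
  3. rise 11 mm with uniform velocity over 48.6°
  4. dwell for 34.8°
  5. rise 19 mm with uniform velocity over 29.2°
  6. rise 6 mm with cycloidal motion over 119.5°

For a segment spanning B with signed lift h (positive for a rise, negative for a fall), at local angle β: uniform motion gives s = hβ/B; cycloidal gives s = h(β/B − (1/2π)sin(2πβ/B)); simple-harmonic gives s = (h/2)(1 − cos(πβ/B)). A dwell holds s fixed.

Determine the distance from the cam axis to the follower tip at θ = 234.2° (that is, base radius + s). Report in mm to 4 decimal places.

seg 1 [0°–29.6°] dwell: s stays 0.0000
seg 2 [29.6°–127.9°] cycloidal, h=14: full span → s += 14 → s = 14.0000
seg 3 [127.9°–176.5°] uniform, h=11: full span → s += 11 → s = 25.0000
seg 4 [176.5°–211.3°] dwell: s stays 25.0000
seg 5 [211.3°–240.5°] uniform, h=19: θ=234.2° here. β=22.9, B=29.2. 19·22.9/29.2 = 14.9007 → s = 39.9007
radial distance = base radius + s = 20 + 39.9007 = 59.9007

59.9007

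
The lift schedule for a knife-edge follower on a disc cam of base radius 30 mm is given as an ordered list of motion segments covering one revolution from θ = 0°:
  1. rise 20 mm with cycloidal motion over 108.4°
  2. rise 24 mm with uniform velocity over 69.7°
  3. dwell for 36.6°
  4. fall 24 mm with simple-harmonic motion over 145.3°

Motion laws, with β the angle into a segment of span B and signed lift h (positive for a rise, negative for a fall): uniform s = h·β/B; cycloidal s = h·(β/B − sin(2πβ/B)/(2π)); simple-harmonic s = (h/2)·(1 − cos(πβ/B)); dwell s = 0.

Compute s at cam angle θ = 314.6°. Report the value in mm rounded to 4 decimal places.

seg 1 [0°–108.4°] cycloidal, h=20: full span → s += 20 → s = 20.0000
seg 2 [108.4°–178.1°] uniform, h=24: full span → s += 24 → s = 44.0000
seg 3 [178.1°–214.7°] dwell: s stays 44.0000
seg 4 [214.7°–360°] simple-harmonic, h=-24: θ=314.6° here. β=99.9, B=145.3. -24/2·(1 − cos(π·0.6875)) = -18.6682 → s = 25.3318

25.3318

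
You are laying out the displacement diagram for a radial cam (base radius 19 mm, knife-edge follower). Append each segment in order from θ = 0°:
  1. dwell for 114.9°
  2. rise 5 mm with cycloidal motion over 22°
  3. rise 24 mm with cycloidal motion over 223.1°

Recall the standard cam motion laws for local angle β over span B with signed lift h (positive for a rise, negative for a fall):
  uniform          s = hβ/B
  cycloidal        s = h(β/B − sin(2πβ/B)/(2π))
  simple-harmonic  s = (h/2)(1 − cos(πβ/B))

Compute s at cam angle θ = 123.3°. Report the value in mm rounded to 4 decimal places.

seg 1 [0°–114.9°] dwell: s stays 0.0000
seg 2 [114.9°–136.9°] cycloidal, h=5: θ=123.3° here. β=8.4, B=22. 5·(0.3818 − sin(2π·0.3818)/(2π)) = 1.3710 → s = 1.3710

1.3710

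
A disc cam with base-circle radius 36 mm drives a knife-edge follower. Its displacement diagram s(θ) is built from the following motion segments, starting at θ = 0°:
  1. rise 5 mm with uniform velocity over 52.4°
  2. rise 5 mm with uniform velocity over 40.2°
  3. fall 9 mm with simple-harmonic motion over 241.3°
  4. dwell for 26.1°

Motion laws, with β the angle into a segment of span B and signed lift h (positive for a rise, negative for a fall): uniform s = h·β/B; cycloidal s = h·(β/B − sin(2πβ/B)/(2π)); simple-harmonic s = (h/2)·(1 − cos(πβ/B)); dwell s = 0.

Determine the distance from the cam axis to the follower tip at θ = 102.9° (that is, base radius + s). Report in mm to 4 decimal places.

seg 1 [0°–52.4°] uniform, h=5: full span → s += 5 → s = 5.0000
seg 2 [52.4°–92.6°] uniform, h=5: full span → s += 5 → s = 10.0000
seg 3 [92.6°–333.9°] simple-harmonic, h=-9: θ=102.9° here. β=10.3, B=241.3. -9/2·(1 − cos(π·0.0427)) = -0.0404 → s = 9.9596
radial distance = base radius + s = 36 + 9.9596 = 45.9596

45.9596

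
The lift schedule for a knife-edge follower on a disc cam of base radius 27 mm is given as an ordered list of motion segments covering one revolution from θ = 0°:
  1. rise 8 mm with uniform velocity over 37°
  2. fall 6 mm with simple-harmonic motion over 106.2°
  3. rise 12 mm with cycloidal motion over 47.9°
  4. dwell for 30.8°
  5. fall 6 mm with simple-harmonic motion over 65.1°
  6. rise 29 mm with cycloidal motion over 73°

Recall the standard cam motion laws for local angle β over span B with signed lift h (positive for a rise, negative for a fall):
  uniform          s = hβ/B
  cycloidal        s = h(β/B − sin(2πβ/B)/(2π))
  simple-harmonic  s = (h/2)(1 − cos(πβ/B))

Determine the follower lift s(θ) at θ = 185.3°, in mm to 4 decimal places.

seg 1 [0°–37°] uniform, h=8: full span → s += 8 → s = 8.0000
seg 2 [37°–143.2°] simple-harmonic, h=-6: full span → s += -6 → s = 2.0000
seg 3 [143.2°–191.1°] cycloidal, h=12: θ=185.3° here. β=42.1, B=47.9. 12·(0.8789 − sin(2π·0.8789)/(2π)) = 11.8638 → s = 13.8638

13.8638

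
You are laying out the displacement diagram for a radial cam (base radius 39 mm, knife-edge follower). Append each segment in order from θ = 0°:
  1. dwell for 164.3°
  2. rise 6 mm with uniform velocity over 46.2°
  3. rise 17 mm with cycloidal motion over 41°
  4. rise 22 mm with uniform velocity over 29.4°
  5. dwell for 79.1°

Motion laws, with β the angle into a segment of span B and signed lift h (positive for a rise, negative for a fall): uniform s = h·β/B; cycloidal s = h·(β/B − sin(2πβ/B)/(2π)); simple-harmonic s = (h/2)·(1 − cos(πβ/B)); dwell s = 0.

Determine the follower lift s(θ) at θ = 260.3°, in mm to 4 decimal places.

seg 1 [0°–164.3°] dwell: s stays 0.0000
seg 2 [164.3°–210.5°] uniform, h=6: full span → s += 6 → s = 6.0000
seg 3 [210.5°–251.5°] cycloidal, h=17: full span → s += 17 → s = 23.0000
seg 4 [251.5°–280.9°] uniform, h=22: θ=260.3° here. β=8.8, B=29.4. 22·8.8/29.4 = 6.5850 → s = 29.5850

29.5850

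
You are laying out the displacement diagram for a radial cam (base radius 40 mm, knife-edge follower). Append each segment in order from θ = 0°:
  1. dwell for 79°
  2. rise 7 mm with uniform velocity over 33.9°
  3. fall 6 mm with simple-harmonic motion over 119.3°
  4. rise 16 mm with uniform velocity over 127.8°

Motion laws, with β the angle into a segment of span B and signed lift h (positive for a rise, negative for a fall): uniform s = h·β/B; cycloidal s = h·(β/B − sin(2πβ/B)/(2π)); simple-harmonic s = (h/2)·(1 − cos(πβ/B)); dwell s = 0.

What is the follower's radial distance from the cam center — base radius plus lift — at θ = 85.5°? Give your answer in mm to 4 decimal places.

seg 1 [0°–79°] dwell: s stays 0.0000
seg 2 [79°–112.9°] uniform, h=7: θ=85.5° here. β=6.5, B=33.9. 7·6.5/33.9 = 1.3422 → s = 1.3422
radial distance = base radius + s = 40 + 1.3422 = 41.3422

41.3422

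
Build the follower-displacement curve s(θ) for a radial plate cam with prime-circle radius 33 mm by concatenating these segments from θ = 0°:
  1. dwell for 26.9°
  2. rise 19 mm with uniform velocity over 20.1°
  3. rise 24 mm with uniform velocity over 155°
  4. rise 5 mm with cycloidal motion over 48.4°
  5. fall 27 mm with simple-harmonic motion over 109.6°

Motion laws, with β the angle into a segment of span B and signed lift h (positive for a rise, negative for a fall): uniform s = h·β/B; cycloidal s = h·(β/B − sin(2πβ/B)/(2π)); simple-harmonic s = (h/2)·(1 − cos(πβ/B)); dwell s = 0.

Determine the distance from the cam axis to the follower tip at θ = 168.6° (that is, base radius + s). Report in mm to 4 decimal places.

seg 1 [0°–26.9°] dwell: s stays 0.0000
seg 2 [26.9°–47°] uniform, h=19: full span → s += 19 → s = 19.0000
seg 3 [47°–202°] uniform, h=24: θ=168.6° here. β=121.6, B=155. 24·121.6/155 = 18.8284 → s = 37.8284
radial distance = base radius + s = 33 + 37.8284 = 70.8284

70.8284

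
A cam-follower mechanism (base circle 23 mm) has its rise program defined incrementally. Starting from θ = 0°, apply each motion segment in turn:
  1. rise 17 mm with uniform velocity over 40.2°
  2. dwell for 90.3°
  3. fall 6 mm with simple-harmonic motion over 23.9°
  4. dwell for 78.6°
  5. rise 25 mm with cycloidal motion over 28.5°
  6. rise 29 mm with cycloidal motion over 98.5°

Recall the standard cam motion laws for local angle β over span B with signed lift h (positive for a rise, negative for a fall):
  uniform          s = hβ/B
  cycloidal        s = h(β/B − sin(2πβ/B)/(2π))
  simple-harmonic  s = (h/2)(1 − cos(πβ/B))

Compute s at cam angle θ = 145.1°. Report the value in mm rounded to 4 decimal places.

seg 1 [0°–40.2°] uniform, h=17: full span → s += 17 → s = 17.0000
seg 2 [40.2°–130.5°] dwell: s stays 17.0000
seg 3 [130.5°–154.4°] simple-harmonic, h=-6: θ=145.1° here. β=14.6, B=23.9. -6/2·(1 − cos(π·0.6109)) = -4.0240 → s = 12.9760

12.9760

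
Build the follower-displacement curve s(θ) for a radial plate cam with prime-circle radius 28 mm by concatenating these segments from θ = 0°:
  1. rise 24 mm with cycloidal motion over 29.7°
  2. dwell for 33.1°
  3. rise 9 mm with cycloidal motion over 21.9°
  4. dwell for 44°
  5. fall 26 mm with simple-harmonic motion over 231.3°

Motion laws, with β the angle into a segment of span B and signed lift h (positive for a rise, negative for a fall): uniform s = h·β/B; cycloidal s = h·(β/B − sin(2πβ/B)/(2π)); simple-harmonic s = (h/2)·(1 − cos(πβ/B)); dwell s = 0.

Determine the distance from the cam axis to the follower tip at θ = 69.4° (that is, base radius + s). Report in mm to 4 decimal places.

seg 1 [0°–29.7°] cycloidal, h=24: full span → s += 24 → s = 24.0000
seg 2 [29.7°–62.8°] dwell: s stays 24.0000
seg 3 [62.8°–84.7°] cycloidal, h=9: θ=69.4° here. β=6.6, B=21.9. 9·(0.3014 − sin(2π·0.3014)/(2π)) = 1.3539 → s = 25.3539
radial distance = base radius + s = 28 + 25.3539 = 53.3539

53.3539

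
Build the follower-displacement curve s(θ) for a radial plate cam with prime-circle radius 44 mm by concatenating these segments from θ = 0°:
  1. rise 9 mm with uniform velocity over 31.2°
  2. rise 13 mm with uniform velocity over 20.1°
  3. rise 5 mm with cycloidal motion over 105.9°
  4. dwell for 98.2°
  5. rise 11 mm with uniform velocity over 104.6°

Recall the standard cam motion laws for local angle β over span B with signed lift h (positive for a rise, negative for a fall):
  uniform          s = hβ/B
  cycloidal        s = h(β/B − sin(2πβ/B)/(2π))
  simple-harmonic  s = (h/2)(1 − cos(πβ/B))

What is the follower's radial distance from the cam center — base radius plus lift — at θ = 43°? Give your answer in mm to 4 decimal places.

seg 1 [0°–31.2°] uniform, h=9: full span → s += 9 → s = 9.0000
seg 2 [31.2°–51.3°] uniform, h=13: θ=43° here. β=11.8, B=20.1. 13·11.8/20.1 = 7.6318 → s = 16.6318
radial distance = base radius + s = 44 + 16.6318 = 60.6318

60.6318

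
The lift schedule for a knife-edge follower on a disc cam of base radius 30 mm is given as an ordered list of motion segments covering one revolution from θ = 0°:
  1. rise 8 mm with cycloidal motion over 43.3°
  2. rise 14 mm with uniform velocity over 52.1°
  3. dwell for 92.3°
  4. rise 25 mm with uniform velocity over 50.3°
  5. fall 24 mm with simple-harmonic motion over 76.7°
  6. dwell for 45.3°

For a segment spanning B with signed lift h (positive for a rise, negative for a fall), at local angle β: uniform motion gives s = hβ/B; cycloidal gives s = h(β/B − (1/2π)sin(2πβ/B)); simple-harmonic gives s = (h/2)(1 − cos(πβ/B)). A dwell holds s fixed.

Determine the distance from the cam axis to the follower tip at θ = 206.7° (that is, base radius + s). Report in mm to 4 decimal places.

seg 1 [0°–43.3°] cycloidal, h=8: full span → s += 8 → s = 8.0000
seg 2 [43.3°–95.4°] uniform, h=14: full span → s += 14 → s = 22.0000
seg 3 [95.4°–187.7°] dwell: s stays 22.0000
seg 4 [187.7°–238°] uniform, h=25: θ=206.7° here. β=19, B=50.3. 25·19/50.3 = 9.4433 → s = 31.4433
radial distance = base radius + s = 30 + 31.4433 = 61.4433

61.4433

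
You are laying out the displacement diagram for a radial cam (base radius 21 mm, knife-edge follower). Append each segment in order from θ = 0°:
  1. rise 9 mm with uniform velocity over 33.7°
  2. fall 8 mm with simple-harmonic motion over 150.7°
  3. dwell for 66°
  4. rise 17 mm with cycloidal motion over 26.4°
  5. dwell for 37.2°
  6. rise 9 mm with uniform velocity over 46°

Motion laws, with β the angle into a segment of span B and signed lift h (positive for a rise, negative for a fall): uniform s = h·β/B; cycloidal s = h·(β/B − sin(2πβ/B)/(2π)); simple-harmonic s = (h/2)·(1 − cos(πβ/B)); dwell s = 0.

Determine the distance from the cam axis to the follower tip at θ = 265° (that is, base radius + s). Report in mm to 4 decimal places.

seg 1 [0°–33.7°] uniform, h=9: full span → s += 9 → s = 9.0000
seg 2 [33.7°–184.4°] simple-harmonic, h=-8: full span → s += -8 → s = 1.0000
seg 3 [184.4°–250.4°] dwell: s stays 1.0000
seg 4 [250.4°–276.8°] cycloidal, h=17: θ=265° here. β=14.6, B=26.4. 17·(0.5530 − sin(2π·0.5530)/(2π)) = 10.2864 → s = 11.2864
radial distance = base radius + s = 21 + 11.2864 = 32.2864

32.2864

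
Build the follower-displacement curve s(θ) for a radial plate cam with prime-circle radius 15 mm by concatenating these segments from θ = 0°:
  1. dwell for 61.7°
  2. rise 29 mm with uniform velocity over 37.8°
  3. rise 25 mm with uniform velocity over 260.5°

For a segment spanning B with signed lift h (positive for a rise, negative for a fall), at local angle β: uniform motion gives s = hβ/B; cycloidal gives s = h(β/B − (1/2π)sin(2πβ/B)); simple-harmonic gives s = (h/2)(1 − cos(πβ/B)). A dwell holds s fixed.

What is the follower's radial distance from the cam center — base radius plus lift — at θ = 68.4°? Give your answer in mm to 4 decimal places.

seg 1 [0°–61.7°] dwell: s stays 0.0000
seg 2 [61.7°–99.5°] uniform, h=29: θ=68.4° here. β=6.7, B=37.8. 29·6.7/37.8 = 5.1402 → s = 5.1402
radial distance = base radius + s = 15 + 5.1402 = 20.1402

20.1402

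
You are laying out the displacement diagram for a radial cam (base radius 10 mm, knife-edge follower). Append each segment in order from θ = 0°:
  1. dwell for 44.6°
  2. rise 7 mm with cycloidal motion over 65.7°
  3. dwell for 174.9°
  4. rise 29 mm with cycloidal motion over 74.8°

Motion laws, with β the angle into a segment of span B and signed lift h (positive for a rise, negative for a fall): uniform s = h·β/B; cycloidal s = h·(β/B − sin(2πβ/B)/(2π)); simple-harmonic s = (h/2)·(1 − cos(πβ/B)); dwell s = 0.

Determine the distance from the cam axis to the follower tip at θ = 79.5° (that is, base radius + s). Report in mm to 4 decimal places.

seg 1 [0°–44.6°] dwell: s stays 0.0000
seg 2 [44.6°–110.3°] cycloidal, h=7: θ=79.5° here. β=34.9, B=65.7. 7·(0.5312 − sin(2π·0.5312)/(2π)) = 3.9354 → s = 3.9354
radial distance = base radius + s = 10 + 3.9354 = 13.9354

13.9354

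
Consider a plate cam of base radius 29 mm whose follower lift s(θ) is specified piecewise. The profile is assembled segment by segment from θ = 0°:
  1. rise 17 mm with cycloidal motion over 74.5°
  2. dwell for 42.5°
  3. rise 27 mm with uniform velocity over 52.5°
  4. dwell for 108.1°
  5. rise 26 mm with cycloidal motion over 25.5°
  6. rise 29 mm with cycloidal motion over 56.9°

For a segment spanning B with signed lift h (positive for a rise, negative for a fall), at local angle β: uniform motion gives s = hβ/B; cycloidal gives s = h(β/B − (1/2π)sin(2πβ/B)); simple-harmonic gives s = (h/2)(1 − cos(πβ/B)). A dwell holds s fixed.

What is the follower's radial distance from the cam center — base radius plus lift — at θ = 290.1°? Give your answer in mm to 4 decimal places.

seg 1 [0°–74.5°] cycloidal, h=17: full span → s += 17 → s = 17.0000
seg 2 [74.5°–117°] dwell: s stays 17.0000
seg 3 [117°–169.5°] uniform, h=27: full span → s += 27 → s = 44.0000
seg 4 [169.5°–277.6°] dwell: s stays 44.0000
seg 5 [277.6°–303.1°] cycloidal, h=26: θ=290.1° here. β=12.5, B=25.5. 26·(0.4902 − sin(2π·0.4902)/(2π)) = 12.4904 → s = 56.4904
radial distance = base radius + s = 29 + 56.4904 = 85.4904

85.4904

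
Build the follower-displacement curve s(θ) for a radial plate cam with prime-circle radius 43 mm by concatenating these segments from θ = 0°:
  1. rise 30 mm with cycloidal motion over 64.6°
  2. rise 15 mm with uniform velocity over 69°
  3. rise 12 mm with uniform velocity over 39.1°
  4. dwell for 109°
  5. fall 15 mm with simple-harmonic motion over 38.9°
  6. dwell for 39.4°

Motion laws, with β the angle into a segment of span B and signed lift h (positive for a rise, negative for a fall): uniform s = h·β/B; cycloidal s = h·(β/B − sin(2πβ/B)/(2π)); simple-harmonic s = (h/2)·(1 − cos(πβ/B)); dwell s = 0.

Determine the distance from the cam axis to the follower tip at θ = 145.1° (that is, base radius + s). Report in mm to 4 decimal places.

seg 1 [0°–64.6°] cycloidal, h=30: full span → s += 30 → s = 30.0000
seg 2 [64.6°–133.6°] uniform, h=15: full span → s += 15 → s = 45.0000
seg 3 [133.6°–172.7°] uniform, h=12: θ=145.1° here. β=11.5, B=39.1. 12·11.5/39.1 = 3.5294 → s = 48.5294
radial distance = base radius + s = 43 + 48.5294 = 91.5294

91.5294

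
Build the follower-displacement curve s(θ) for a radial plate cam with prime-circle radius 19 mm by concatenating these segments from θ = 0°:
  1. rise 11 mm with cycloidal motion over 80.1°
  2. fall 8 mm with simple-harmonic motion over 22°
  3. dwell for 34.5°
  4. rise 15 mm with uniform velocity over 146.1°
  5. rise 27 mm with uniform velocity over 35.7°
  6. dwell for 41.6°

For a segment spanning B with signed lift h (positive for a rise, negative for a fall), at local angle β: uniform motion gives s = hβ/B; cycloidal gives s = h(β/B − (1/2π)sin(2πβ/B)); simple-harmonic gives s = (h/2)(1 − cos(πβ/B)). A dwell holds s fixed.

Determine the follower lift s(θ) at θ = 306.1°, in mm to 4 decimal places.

seg 1 [0°–80.1°] cycloidal, h=11: full span → s += 11 → s = 11.0000
seg 2 [80.1°–102.1°] simple-harmonic, h=-8: full span → s += -8 → s = 3.0000
seg 3 [102.1°–136.6°] dwell: s stays 3.0000
seg 4 [136.6°–282.7°] uniform, h=15: full span → s += 15 → s = 18.0000
seg 5 [282.7°–318.4°] uniform, h=27: θ=306.1° here. β=23.4, B=35.7. 27·23.4/35.7 = 17.6975 → s = 35.6975

35.6975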